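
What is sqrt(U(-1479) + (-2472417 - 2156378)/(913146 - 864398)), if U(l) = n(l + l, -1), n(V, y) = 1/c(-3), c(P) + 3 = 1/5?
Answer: 3*I*sqrt(6291477815)/24374 ≈ 9.7627*I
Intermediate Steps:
c(P) = -14/5 (c(P) = -3 + 1/5 = -14/5)
n(V, y) = -5/14 (n(V, y) = 1/(-14/5) = -5/14)
U(l) = -5/14
sqrt(U(-1479) + (-2472417 - 2156378)/(913146 - 864398)) = sqrt(-5/14 + (-2472417 - 2156378)/(913146 - 864398)) = sqrt(-5/14 - 4628795/48748) = sqrt(-4646205/48748) = 3*I*sqrt(6291477815)/24374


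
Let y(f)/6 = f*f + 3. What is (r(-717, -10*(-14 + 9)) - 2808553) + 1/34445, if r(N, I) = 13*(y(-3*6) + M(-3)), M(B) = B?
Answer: -95863397269/34445 ≈ -2.7831e+6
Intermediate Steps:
y(f) = 18 + 6*f² (y(f) = 6*(f*f + 3) = 6*(f² + 3) = 6*(3 + f²) = 18 + 6*f²)
r(N, I) = 25467 (r(N, I) = 13*((18 + 6*(-3*6)²) - 3) = 13*((18 + 6*(-18)²) - 3) = 13*((18 + 6*324) - 3) = 13*((18 + 1944) - 3) = 13*(1962 - 3) = 13*1959 = 25467)
(r(-717, -10*(-14 + 9)) - 2808553) + 1/34445 = (25467 - 2808553) + 1/34445 = -2783086 + 1/34445 = -95863397269/34445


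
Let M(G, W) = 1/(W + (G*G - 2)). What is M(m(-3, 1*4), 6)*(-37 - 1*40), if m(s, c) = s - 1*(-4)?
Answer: -77/5 ≈ -15.400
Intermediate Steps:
m(s, c) = 4 + s (m(s, c) = s + 4 = 4 + s)
M(G, W) = 1/(-2 + W + G**2) (M(G, W) = 1/(W + (G**2 - 2)) = 1/(W + (-2 + G**2)) = 1/(-2 + W + G**2))
M(m(-3, 1*4), 6)*(-37 - 1*40) = (-37 - 1*40)/(-2 + 6 + (4 - 3)**2) = (-37 - 40)/(-2 + 6 + 1**2) = -77/(-2 + 6 + 1) = -77/5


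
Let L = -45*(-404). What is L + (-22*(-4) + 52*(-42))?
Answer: 16084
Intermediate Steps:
L = 18180
L + (-22*(-4) + 52*(-42)) = 18180 + (-22*(-4) + 52*(-42)) = 18180 + (88 - 2184) = 18180 - 2096 = 16084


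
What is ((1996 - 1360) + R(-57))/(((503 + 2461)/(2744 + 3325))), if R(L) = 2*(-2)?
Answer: 319634/247 ≈ 1294.1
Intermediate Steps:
R(L) = -4
((1996 - 1360) + R(-57))/(((503 + 2461)/(2744 + 3325))) = ((1996 - 1360) - 4)/(((503 + 2461)/(2744 + 3325))) = (636 - 4)/((2964/6069)) = 632/((2964*(1/6069))) = 632/(988/2023) = 632*(2023/988) = 319634/247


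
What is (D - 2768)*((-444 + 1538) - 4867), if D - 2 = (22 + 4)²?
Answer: 7885570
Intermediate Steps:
D = 678 (D = 2 + (22 + 4)² = 2 + 26² = 2 + 676 = 678)
(D - 2768)*((-444 + 1538) - 4867) = (678 - 2768)*((-444 + 1538) - 4867) = -2090*(1094 - 4867) = -2090*(-3773) = 7885570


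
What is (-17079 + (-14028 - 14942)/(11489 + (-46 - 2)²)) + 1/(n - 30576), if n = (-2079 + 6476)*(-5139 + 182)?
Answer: -5142316218462378/301052983465 ≈ -17081.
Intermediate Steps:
n = -21795929 (n = 4397*(-4957) = -21795929)
(-17079 + (-14028 - 14942)/(11489 + (-46 - 2)²)) + 1/(n - 30576) = (-17079 + (-14028 - 14942)/(11489 + (-46 - 2)²)) + 1/(-21795929 - 30576) = (-17079 - 28970/(11489 + (-48)²)) + 1/(-21826505) = (-17079 - 28970/(11489 + 2304)) - 1/21826505 = (-17079 - 28970/13793) - 1/21826505 = -235599617/13793 - 1/21826505 = -5142316218462378/301052983465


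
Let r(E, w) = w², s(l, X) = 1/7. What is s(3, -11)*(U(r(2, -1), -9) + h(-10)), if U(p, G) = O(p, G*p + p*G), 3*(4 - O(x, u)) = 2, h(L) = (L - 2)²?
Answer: 442/21 ≈ 21.048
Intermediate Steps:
s(l, X) = ⅐
h(L) = (-2 + L)²
O(x, u) = 10/3 (O(x, u) = 4 - ⅓*2 = 4 - ⅔ = 10/3)
U(p, G) = 10/3
s(3, -11)*(U(r(2, -1), -9) + h(-10)) = (10/3 + (-2 - 10)²)/7 = (10/3 + (-12)²)/7 = (10/3 + 144)/7 = (⅐)*(442/3) = 442/21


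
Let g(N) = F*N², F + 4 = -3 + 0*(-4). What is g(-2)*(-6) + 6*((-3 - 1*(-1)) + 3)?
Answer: 174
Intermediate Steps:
F = -7 (F = -4 + (-3 + 0*(-4)) = -4 + (-3 + 0) = -4 - 3 = -7)
g(N) = -7*N²
g(-2)*(-6) + 6*((-3 - 1*(-1)) + 3) = -7*(-2)²*(-6) + 6*((-3 - 1*(-1)) + 3) = -7*4*(-6) + 6*((-3 + 1) + 3) = -28*(-6) + 6*(-2 + 3) = 168 + 6*1 = 168 + 6 = 174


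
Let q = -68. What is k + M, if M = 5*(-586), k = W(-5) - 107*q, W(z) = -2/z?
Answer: 21732/5 ≈ 4346.4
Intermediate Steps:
k = 36382/5 (k = -2/(-5) - 107*(-68) = -2*(-1/5) + 7276 = 2/5 + 7276 = 36382/5 ≈ 7276.4)
M = -2930
k + M = 36382/5 - 2930 = 21732/5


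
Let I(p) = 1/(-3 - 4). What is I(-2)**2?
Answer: 1/49 ≈ 0.020408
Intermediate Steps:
I(p) = -1/7 (I(p) = 1/(-7) = -1/7)
I(-2)**2 = (-1/7)**2 = 1/49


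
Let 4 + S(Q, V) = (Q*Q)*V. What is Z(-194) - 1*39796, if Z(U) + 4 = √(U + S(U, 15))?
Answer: -39800 + √564342 ≈ -39049.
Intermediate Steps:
S(Q, V) = -4 + V*Q² (S(Q, V) = -4 + (Q*Q)*V = -4 + Q²*V = -4 + V*Q²)
Z(U) = -4 + √(-4 + U + 15*U²) (Z(U) = -4 + √(U + (-4 + 15*U²)) = -4 + √(-4 + U + 15*U²))
Z(-194) - 1*39796 = (-4 + √(-4 - 194 + 15*(-194)²)) - 1*39796 = (-4 + √(-4 - 194 + 15*37636)) - 39796 = (-4 + √(-4 - 194 + 564540)) - 39796 = (-4 + √564342) - 39796 = -39800 + √564342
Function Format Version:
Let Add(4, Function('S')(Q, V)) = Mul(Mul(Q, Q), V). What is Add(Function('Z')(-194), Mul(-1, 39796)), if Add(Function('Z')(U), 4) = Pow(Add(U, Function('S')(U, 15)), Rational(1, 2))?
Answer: Add(-39800, Pow(564342, Rational(1, 2))) ≈ -39049.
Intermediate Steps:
Function('S')(Q, V) = Add(-4, Mul(V, Pow(Q, 2))) (Function('S')(Q, V) = Add(-4, Mul(Mul(Q, Q), V)) = Add(-4, Mul(Pow(Q, 2), V)) = Add(-4, Mul(V, Pow(Q, 2))))
Function('Z')(U) = Add(-4, Pow(Add(-4, U, Mul(15, Pow(U, 2))), Rational(1, 2))) (Function('Z')(U) = Add(-4, Pow(Add(U, Add(-4, Mul(15, Pow(U, 2)))), Rational(1, 2))) = Add(-4, Pow(Add(-4, U, Mul(15, Pow(U, 2))), Rational(1, 2))))
Add(Function('Z')(-194), Mul(-1, 39796)) = Add(Add(-4, Pow(Add(-4, -194, Mul(15, Pow(-194, 2))), Rational(1, 2))), Mul(-1, 39796)) = Add(Add(-4, Pow(Add(-4, -194, Mul(15, 37636)), Rational(1, 2))), -39796) = Add(Add(-4, Pow(Add(-4, -194, 564540), Rational(1, 2))), -39796) = Add(Add(-4, Pow(564342, Rational(1, 2))), -39796) = Add(-39800, Pow(564342, Rational(1, 2)))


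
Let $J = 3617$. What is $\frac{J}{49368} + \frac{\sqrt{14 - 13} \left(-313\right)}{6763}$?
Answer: $\frac{9009587}{333875784} \approx 0.026985$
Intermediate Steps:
$\frac{J}{49368} + \frac{\sqrt{14 - 13} \left(-313\right)}{6763} = \frac{3617}{49368} + \frac{\sqrt{14 - 13} \left(-313\right)}{6763} = 3617 \cdot \frac{1}{49368} + \sqrt{1} \left(-313\right) \frac{1}{6763} = \frac{3617}{49368} + 1 \left(-313\right) \frac{1}{6763} = \frac{3617}{49368} - \frac{313}{6763} = \frac{9009587}{333875784}$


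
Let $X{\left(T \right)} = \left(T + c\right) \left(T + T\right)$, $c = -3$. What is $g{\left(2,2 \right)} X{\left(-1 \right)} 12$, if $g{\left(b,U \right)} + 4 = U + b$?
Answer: $0$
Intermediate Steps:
$g{\left(b,U \right)} = -4 + U + b$ ($g{\left(b,U \right)} = -4 + \left(U + b\right) = -4 + U + b$)
$X{\left(T \right)} = 2 T \left(-3 + T\right)$ ($X{\left(T \right)} = \left(T - 3\right) \left(T + T\right) = \left(-3 + T\right) 2 T = 2 T \left(-3 + T\right)$)
$g{\left(2,2 \right)} X{\left(-1 \right)} 12 = \left(-4 + 2 + 2\right) 2 \left(-1\right) \left(-3 - 1\right) 12 = 0 \cdot 2 \left(-1\right) \left(-4\right) 12 = 0 \cdot 8 \cdot 12 = 0 \cdot 12 = 0$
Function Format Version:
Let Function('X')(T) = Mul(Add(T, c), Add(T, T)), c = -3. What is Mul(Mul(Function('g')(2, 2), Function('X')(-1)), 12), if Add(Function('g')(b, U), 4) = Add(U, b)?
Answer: 0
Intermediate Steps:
Function('g')(b, U) = Add(-4, U, b) (Function('g')(b, U) = Add(-4, Add(U, b)) = Add(-4, U, b))
Function('X')(T) = Mul(2, T, Add(-3, T)) (Function('X')(T) = Mul(Add(T, -3), Add(T, T)) = Mul(Add(-3, T), Mul(2, T)) = Mul(2, T, Add(-3, T)))
Mul(Mul(Function('g')(2, 2), Function('X')(-1)), 12) = Mul(Mul(Add(-4, 2, 2), Mul(2, -1, Add(-3, -1))), 12) = Mul(Mul(0, Mul(2, -1, -4)), 12) = Mul(Mul(0, 8), 12) = Mul(0, 12) = 0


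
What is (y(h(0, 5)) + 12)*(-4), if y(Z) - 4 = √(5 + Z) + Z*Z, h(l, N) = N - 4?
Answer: -68 - 4*√6 ≈ -77.798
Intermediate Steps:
h(l, N) = -4 + N
y(Z) = 4 + Z² + √(5 + Z) (y(Z) = 4 + (√(5 + Z) + Z*Z) = 4 + (√(5 + Z) + Z²) = 4 + (Z² + √(5 + Z)) = 4 + Z² + √(5 + Z))
(y(h(0, 5)) + 12)*(-4) = ((4 + (-4 + 5)² + √(5 + (-4 + 5))) + 12)*(-4) = ((4 + 1² + √(5 + 1)) + 12)*(-4) = ((4 + 1 + √6) + 12)*(-4) = ((5 + √6) + 12)*(-4) = (17 + √6)*(-4) = -68 - 4*√6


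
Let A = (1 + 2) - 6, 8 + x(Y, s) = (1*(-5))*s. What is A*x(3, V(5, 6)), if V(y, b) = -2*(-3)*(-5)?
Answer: -426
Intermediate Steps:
V(y, b) = -30 (V(y, b) = 6*(-5) = -30)
x(Y, s) = -8 - 5*s (x(Y, s) = -8 + (1*(-5))*s = -8 - 5*s)
A = -3 (A = 3 - 6 = -3)
A*x(3, V(5, 6)) = -3*(-8 - 5*(-30)) = -3*(-8 + 150) = -3*142 = -426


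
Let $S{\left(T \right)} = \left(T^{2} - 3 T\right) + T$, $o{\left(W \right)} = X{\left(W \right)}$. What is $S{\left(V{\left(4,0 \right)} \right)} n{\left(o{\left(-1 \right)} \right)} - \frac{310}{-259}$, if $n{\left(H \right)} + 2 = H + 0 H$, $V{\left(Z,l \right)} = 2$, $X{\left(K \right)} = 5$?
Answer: $\frac{310}{259} \approx 1.1969$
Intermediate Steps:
$o{\left(W \right)} = 5$
$S{\left(T \right)} = T^{2} - 2 T$
$n{\left(H \right)} = -2 + H$ ($n{\left(H \right)} = -2 + \left(H + 0 H\right) = -2 + \left(H + 0\right) = -2 + H$)
$S{\left(V{\left(4,0 \right)} \right)} n{\left(o{\left(-1 \right)} \right)} - \frac{310}{-259} = 2 \left(-2 + 2\right) \left(-2 + 5\right) - \frac{310}{-259} = 2 \cdot 0 \cdot 3 - - \frac{310}{259} = 0 \cdot 3 + \frac{310}{259} = 0 + \frac{310}{259} = \frac{310}{259}$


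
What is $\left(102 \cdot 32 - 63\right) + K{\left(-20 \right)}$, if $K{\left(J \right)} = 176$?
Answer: $3377$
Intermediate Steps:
$\left(102 \cdot 32 - 63\right) + K{\left(-20 \right)} = \left(102 \cdot 32 - 63\right) + 176 = \left(3264 - 63\right) + 176 = 3201 + 176 = 3377$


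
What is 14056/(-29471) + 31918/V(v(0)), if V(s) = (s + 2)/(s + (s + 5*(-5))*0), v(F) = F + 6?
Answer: 1410954955/58942 ≈ 23938.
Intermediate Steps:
v(F) = 6 + F
V(s) = (2 + s)/s (V(s) = (2 + s)/(s + (s - 25)*0) = (2 + s)/(s + (-25 + s)*0) = (2 + s)/(s + 0) = (2 + s)/s)
14056/(-29471) + 31918/V(v(0)) = 14056/(-29471) + 31918/(((2 + (6 + 0))/(6 + 0))) = 14056*(-1/29471) + 31918/(((2 + 6)/6)) = -14056/29471 + 31918/(((⅙)*8)) = -14056/29471 + 31918/(4/3) = -14056/29471 + 31918*(¾) = -14056/29471 + 47877/2 = 1410954955/58942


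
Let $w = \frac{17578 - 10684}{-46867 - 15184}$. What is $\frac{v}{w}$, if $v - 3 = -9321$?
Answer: $\frac{96365203}{1149} \approx 83869.0$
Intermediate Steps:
$v = -9318$ ($v = 3 - 9321 = -9318$)
$w = - \frac{6894}{62051}$ ($w = \frac{6894}{-62051} = 6894 \left(- \frac{1}{62051}\right) = - \frac{6894}{62051} \approx -0.1111$)
$\frac{v}{w} = - \frac{9318}{- \frac{6894}{62051}} = \left(-9318\right) \left(- \frac{62051}{6894}\right) = \frac{96365203}{1149}$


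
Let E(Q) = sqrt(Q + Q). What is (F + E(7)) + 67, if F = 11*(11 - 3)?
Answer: 155 + sqrt(14) ≈ 158.74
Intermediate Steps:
F = 88 (F = 11*8 = 88)
E(Q) = sqrt(2)*sqrt(Q) (E(Q) = sqrt(2*Q) = sqrt(2)*sqrt(Q))
(F + E(7)) + 67 = (88 + sqrt(2)*sqrt(7)) + 67 = (88 + sqrt(14)) + 67 = 155 + sqrt(14)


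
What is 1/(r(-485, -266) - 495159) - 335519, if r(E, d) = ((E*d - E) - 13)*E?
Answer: -21236315764152/63293929 ≈ -3.3552e+5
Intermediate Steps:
r(E, d) = E*(-13 - E + E*d) (r(E, d) = ((-E + E*d) - 13)*E = (-13 - E + E*d)*E = E*(-13 - E + E*d))
1/(r(-485, -266) - 495159) - 335519 = 1/(-485*(-13 - 1*(-485) - 485*(-266)) - 495159) - 335519 = 1/(-485*(-13 + 485 + 129010) - 495159) - 335519 = 1/(-485*129482 - 495159) - 335519 = 1/(-62798770 - 495159) - 335519 = 1/(-63293929) - 335519 = -1/63293929 - 335519 = -21236315764152/63293929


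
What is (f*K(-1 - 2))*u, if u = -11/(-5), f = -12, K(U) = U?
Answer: 396/5 ≈ 79.200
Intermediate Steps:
u = 11/5 (u = -11*(-1/5) = 11/5 ≈ 2.2000)
(f*K(-1 - 2))*u = -12*(-1 - 2)*(11/5) = -12*(-3)*(11/5) = 36*(11/5) = 396/5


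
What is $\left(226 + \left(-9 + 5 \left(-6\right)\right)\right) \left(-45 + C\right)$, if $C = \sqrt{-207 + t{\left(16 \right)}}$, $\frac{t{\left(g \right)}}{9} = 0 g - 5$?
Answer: $-8415 + 1122 i \sqrt{7} \approx -8415.0 + 2968.5 i$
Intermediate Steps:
$t{\left(g \right)} = -45$ ($t{\left(g \right)} = 9 \left(0 g - 5\right) = 9 \left(0 - 5\right) = 9 \left(-5\right) = -45$)
$C = 6 i \sqrt{7}$ ($C = \sqrt{-207 - 45} = \sqrt{-252} = 6 i \sqrt{7} \approx 15.875 i$)
$\left(226 + \left(-9 + 5 \left(-6\right)\right)\right) \left(-45 + C\right) = \left(226 + \left(-9 + 5 \left(-6\right)\right)\right) \left(-45 + 6 i \sqrt{7}\right) = \left(226 - 39\right) \left(-45 + 6 i \sqrt{7}\right) = 187 \left(-45 + 6 i \sqrt{7}\right) = -8415 + 1122 i \sqrt{7}$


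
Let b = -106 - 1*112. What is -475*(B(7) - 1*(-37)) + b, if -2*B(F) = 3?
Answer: -34161/2 ≈ -17081.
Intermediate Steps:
B(F) = -3/2 (B(F) = -1/2*3 = -3/2)
b = -218 (b = -106 - 112 = -218)
-475*(B(7) - 1*(-37)) + b = -475*(-3/2 - 1*(-37)) - 218 = -475*(-3/2 + 37) - 218 = -475*71/2 - 218 = -33725/2 - 218 = -34161/2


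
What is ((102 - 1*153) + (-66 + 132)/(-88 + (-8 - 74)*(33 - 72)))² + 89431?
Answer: 222530443759/2418025 ≈ 92030.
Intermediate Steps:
((102 - 1*153) + (-66 + 132)/(-88 + (-8 - 74)*(33 - 72)))² + 89431 = ((102 - 153) + 66/(-88 - 82*(-39)))² + 89431 = (-51 + 66/(-88 + 3198))² + 89431 = (-51 + 66/3110)² + 89431 = (-51 + 66*(1/3110))² + 89431 = (-51 + 33/1555)² + 89431 = (-79272/1555)² + 89431 = 6284049984/2418025 + 89431 = 222530443759/2418025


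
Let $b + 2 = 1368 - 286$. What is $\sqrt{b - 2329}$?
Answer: $i \sqrt{1249} \approx 35.341 i$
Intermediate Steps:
$b = 1080$ ($b = -2 + \left(1368 - 286\right) = -2 + 1082 = 1080$)
$\sqrt{b - 2329} = \sqrt{1080 - 2329} = \sqrt{-1249} = i \sqrt{1249}$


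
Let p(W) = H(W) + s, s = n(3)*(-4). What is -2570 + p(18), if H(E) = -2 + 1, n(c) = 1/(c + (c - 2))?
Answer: -2572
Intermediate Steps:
n(c) = 1/(-2 + 2*c) (n(c) = 1/(c + (-2 + c)) = 1/(-2 + 2*c))
H(E) = -1
s = -1 (s = (1/(2*(-1 + 3)))*(-4) = ((1/2)/2)*(-4) = ((1/2)*(1/2))*(-4) = (1/4)*(-4) = -1)
p(W) = -2 (p(W) = -1 - 1 = -2)
-2570 + p(18) = -2570 - 2 = -2572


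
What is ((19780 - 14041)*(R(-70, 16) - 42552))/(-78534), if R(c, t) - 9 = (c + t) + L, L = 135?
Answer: 13538301/4363 ≈ 3103.0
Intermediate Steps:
R(c, t) = 144 + c + t (R(c, t) = 9 + ((c + t) + 135) = 9 + (135 + c + t) = 144 + c + t)
((19780 - 14041)*(R(-70, 16) - 42552))/(-78534) = ((19780 - 14041)*((144 - 70 + 16) - 42552))/(-78534) = (5739*(90 - 42552))*(-1/78534) = (5739*(-42462))*(-1/78534) = -243689418*(-1/78534) = 13538301/4363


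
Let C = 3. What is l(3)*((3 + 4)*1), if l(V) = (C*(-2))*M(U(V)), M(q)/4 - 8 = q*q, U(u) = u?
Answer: -2856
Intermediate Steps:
M(q) = 32 + 4*q² (M(q) = 32 + 4*(q*q) = 32 + 4*q²)
l(V) = -192 - 24*V² (l(V) = (3*(-2))*(32 + 4*V²) = -6*(32 + 4*V²) = -192 - 24*V²)
l(3)*((3 + 4)*1) = (-192 - 24*3²)*((3 + 4)*1) = (-192 - 24*9)*(7*1) = (-192 - 216)*7 = -408*7 = -2856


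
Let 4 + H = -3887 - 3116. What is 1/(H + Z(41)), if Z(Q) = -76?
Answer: -1/7083 ≈ -0.00014118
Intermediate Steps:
H = -7007 (H = -4 + (-3887 - 3116) = -4 - 7003 = -7007)
1/(H + Z(41)) = 1/(-7007 - 76) = 1/(-7083) = -1/7083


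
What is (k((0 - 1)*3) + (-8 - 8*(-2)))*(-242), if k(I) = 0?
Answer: -1936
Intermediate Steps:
(k((0 - 1)*3) + (-8 - 8*(-2)))*(-242) = (0 + (-8 - 8*(-2)))*(-242) = (0 + (-8 + 16))*(-242) = (0 + 8)*(-242) = 8*(-242) = -1936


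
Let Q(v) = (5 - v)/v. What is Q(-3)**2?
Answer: 64/9 ≈ 7.1111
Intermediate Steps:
Q(v) = (5 - v)/v
Q(-3)**2 = ((5 - 1*(-3))/(-3))**2 = (-(5 + 3)/3)**2 = (-1/3*8)**2 = (-8/3)**2 = 64/9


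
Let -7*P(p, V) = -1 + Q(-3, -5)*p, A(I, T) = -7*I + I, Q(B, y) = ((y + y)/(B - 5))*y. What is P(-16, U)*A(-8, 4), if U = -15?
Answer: -4752/7 ≈ -678.86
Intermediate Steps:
Q(B, y) = 2*y²/(-5 + B) (Q(B, y) = ((2*y)/(-5 + B))*y = (2*y/(-5 + B))*y = 2*y²/(-5 + B))
A(I, T) = -6*I
P(p, V) = ⅐ + 25*p/28 (P(p, V) = -(-1 + (2*(-5)²/(-5 - 3))*p)/7 = -(-1 + (2*25/(-8))*p)/7 = -(-1 + (2*25*(-⅛))*p)/7 = -(-1 - 25*p/4)/7 = ⅐ + 25*p/28)
P(-16, U)*A(-8, 4) = (⅐ + (25/28)*(-16))*(-6*(-8)) = (⅐ - 100/7)*48 = -99/7*48 = -4752/7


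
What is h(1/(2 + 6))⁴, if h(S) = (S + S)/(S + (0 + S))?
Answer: 1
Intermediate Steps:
h(S) = 1 (h(S) = (2*S)/(S + S) = (2*S)/((2*S)) = (2*S)*(1/(2*S)) = 1)
h(1/(2 + 6))⁴ = 1⁴ = 1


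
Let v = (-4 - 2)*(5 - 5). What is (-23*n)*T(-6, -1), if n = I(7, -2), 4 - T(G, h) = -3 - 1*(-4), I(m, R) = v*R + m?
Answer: -483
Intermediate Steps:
v = 0 (v = -6*0 = 0)
I(m, R) = m (I(m, R) = 0*R + m = 0 + m = m)
T(G, h) = 3 (T(G, h) = 4 - (-3 - 1*(-4)) = 4 - (-3 + 4) = 4 - 1*1 = 4 - 1 = 3)
n = 7
(-23*n)*T(-6, -1) = -23*7*3 = -161*3 = -483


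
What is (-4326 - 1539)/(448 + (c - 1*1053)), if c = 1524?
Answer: -5865/919 ≈ -6.3819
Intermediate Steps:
(-4326 - 1539)/(448 + (c - 1*1053)) = (-4326 - 1539)/(448 + (1524 - 1*1053)) = -5865/(448 + (1524 - 1053)) = -5865/(448 + 471) = -5865/919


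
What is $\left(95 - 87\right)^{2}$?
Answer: $64$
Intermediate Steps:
$\left(95 - 87\right)^{2} = 8^{2} = 64$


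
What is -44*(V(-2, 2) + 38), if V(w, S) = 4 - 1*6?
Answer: -1584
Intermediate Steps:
V(w, S) = -2 (V(w, S) = 4 - 6 = -2)
-44*(V(-2, 2) + 38) = -44*(-2 + 38) = -44*36 = -1584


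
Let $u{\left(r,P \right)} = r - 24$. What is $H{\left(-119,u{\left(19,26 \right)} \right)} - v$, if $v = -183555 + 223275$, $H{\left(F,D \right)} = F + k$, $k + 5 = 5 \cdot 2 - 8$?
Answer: $-39842$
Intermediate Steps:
$k = -3$ ($k = -5 + \left(5 \cdot 2 - 8\right) = -5 + \left(10 - 8\right) = -5 + 2 = -3$)
$u{\left(r,P \right)} = -24 + r$
$H{\left(F,D \right)} = -3 + F$ ($H{\left(F,D \right)} = F - 3 = -3 + F$)
$v = 39720$
$H{\left(-119,u{\left(19,26 \right)} \right)} - v = \left(-3 - 119\right) - 39720 = -122 - 39720 = -39842$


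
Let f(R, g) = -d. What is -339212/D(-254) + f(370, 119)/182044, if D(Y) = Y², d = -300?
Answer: -3858259658/734046919 ≈ -5.2561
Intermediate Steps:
f(R, g) = 300 (f(R, g) = -1*(-300) = 300)
-339212/D(-254) + f(370, 119)/182044 = -339212/((-254)²) + 300/182044 = -339212/64516 + 300*(1/182044) = -339212*1/64516 + 75/45511 = -84803/16129 + 75/45511 = -3858259658/734046919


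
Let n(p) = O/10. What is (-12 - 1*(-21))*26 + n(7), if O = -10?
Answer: 233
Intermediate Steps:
n(p) = -1 (n(p) = -10/10 = -10*⅒ = -1)
(-12 - 1*(-21))*26 + n(7) = (-12 - 1*(-21))*26 - 1 = (-12 + 21)*26 - 1 = 9*26 - 1 = 234 - 1 = 233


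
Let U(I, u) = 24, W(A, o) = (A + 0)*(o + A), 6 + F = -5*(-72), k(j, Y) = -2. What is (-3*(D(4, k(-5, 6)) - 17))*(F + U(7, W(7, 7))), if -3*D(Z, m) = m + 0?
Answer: 18522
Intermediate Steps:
D(Z, m) = -m/3 (D(Z, m) = -(m + 0)/3 = -m/3)
F = 354 (F = -6 - 5*(-72) = -6 + 360 = 354)
W(A, o) = A*(A + o)
(-3*(D(4, k(-5, 6)) - 17))*(F + U(7, W(7, 7))) = (-3*(-1/3*(-2) - 17))*(354 + 24) = -3*(2/3 - 17)*378 = -3*(-49/3)*378 = 49*378 = 18522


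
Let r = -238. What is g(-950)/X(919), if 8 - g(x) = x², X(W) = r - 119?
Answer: 902492/357 ≈ 2528.0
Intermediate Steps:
X(W) = -357 (X(W) = -238 - 119 = -357)
g(x) = 8 - x²
g(-950)/X(919) = (8 - 1*(-950)²)/(-357) = (8 - 1*902500)*(-1/357) = (8 - 902500)*(-1/357) = -902492*(-1/357) = 902492/357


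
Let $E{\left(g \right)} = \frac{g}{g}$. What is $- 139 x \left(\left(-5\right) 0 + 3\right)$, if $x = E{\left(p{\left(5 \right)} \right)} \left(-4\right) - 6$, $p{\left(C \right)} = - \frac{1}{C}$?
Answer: $4170$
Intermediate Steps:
$E{\left(g \right)} = 1$
$x = -10$ ($x = 1 \left(-4\right) - 6 = -4 - 6 = -10$)
$- 139 x \left(\left(-5\right) 0 + 3\right) = \left(-139\right) \left(-10\right) \left(\left(-5\right) 0 + 3\right) = 1390 \left(0 + 3\right) = 1390 \cdot 3 = 4170$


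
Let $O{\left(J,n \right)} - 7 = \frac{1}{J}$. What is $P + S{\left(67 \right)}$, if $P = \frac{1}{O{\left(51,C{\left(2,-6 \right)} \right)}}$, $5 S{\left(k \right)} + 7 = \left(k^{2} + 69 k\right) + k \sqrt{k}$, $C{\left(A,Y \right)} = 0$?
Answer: $\frac{651969}{358} + \frac{67 \sqrt{67}}{5} \approx 1930.8$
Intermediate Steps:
$S{\left(k \right)} = - \frac{7}{5} + \frac{k^{2}}{5} + \frac{k^{\frac{3}{2}}}{5} + \frac{69 k}{5}$ ($S{\left(k \right)} = - \frac{7}{5} + \frac{\left(k^{2} + 69 k\right) + k \sqrt{k}}{5} = - \frac{7}{5} + \frac{\left(k^{2} + 69 k\right) + k^{\frac{3}{2}}}{5} = - \frac{7}{5} + \frac{k^{2} + k^{\frac{3}{2}} + 69 k}{5} = - \frac{7}{5} + \left(\frac{k^{2}}{5} + \frac{k^{\frac{3}{2}}}{5} + \frac{69 k}{5}\right) = - \frac{7}{5} + \frac{k^{2}}{5} + \frac{k^{\frac{3}{2}}}{5} + \frac{69 k}{5}$)
$O{\left(J,n \right)} = 7 + \frac{1}{J}$
$P = \frac{51}{358}$ ($P = \frac{1}{7 + \frac{1}{51}} = \frac{1}{\frac{358}{51}} = \frac{51}{358} \approx 0.14246$)
$P + S{\left(67 \right)} = \frac{51}{358} + \left(- \frac{7}{5} + \frac{67^{2}}{5} + \frac{67^{\frac{3}{2}}}{5} + \frac{69}{5} \cdot 67\right) = \frac{51}{358} + \left(- \frac{7}{5} + \frac{1}{5} \cdot 4489 + \frac{67 \sqrt{67}}{5} + \frac{4623}{5}\right) = \frac{51}{358} + \left(- \frac{7}{5} + \frac{4489}{5} + \frac{67 \sqrt{67}}{5} + \frac{4623}{5}\right) = \frac{51}{358} + \left(1821 + \frac{67 \sqrt{67}}{5}\right) = \frac{651969}{358} + \frac{67 \sqrt{67}}{5}$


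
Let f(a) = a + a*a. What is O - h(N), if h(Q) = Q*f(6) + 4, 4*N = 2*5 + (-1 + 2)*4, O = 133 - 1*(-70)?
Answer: 52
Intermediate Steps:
f(a) = a + a**2
O = 203 (O = 133 + 70 = 203)
N = 7/2 (N = (2*5 + (-1 + 2)*4)/4 = (10 + 1*4)/4 = (10 + 4)/4 = (1/4)*14 = 7/2 ≈ 3.5000)
h(Q) = 4 + 42*Q (h(Q) = Q*(6*(1 + 6)) + 4 = Q*(6*7) + 4 = Q*42 + 4 = 42*Q + 4 = 4 + 42*Q)
O - h(N) = 203 - (4 + 42*(7/2)) = 203 - (4 + 147) = 203 - 1*151 = 203 - 151 = 52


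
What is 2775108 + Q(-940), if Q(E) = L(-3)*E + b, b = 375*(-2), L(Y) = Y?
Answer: 2777178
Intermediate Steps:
b = -750
Q(E) = -750 - 3*E (Q(E) = -3*E - 750 = -750 - 3*E)
2775108 + Q(-940) = 2775108 + (-750 - 3*(-940)) = 2775108 + (-750 + 2820) = 2775108 + 2070 = 2777178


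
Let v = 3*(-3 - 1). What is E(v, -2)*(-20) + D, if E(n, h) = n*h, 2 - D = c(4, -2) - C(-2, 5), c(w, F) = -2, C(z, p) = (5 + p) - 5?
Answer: -471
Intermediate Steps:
C(z, p) = p
D = 9 (D = 2 - (-2 - 1*5) = 2 - (-2 - 5) = 2 - 1*(-7) = 2 + 7 = 9)
v = -12 (v = 3*(-4) = -12)
E(n, h) = h*n
E(v, -2)*(-20) + D = -2*(-12)*(-20) + 9 = 24*(-20) + 9 = -480 + 9 = -471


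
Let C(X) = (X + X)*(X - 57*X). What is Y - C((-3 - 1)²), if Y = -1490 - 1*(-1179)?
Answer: 28361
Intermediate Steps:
Y = -311 (Y = -1490 + 1179 = -311)
C(X) = -112*X² (C(X) = (2*X)*(-56*X) = -112*X²)
Y - C((-3 - 1)²) = -311 - (-112)*((-3 - 1)²)² = -311 - (-112)*((-4)²)² = -311 - (-112)*16² = -311 - (-112)*256 = -311 - 1*(-28672) = -311 + 28672 = 28361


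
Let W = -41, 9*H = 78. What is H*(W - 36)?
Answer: -2002/3 ≈ -667.33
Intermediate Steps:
H = 26/3 (H = (⅑)*78 = 26/3 ≈ 8.6667)
H*(W - 36) = 26*(-41 - 36)/3 = (26/3)*(-77) = -2002/3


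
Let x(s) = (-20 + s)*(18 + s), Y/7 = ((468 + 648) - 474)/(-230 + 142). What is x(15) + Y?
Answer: -9507/44 ≈ -216.07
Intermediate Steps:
Y = -2247/44 (Y = 7*(((468 + 648) - 474)/(-230 + 142)) = 7*((1116 - 474)/(-88)) = 7*(642*(-1/88)) = 7*(-321/44) = -2247/44 ≈ -51.068)
x(15) + Y = (-360 + 15**2 - 2*15) - 2247/44 = (-360 + 225 - 30) - 2247/44 = -165 - 2247/44 = -9507/44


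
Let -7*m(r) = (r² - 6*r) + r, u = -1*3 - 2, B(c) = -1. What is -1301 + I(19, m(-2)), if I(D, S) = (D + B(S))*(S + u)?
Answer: -1427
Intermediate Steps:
u = -5 (u = -3 - 2 = -5)
m(r) = -r²/7 + 5*r/7 (m(r) = -((r² - 6*r) + r)/7 = -(r² - 5*r)/7 = -r²/7 + 5*r/7)
I(D, S) = (-1 + D)*(-5 + S) (I(D, S) = (D - 1)*(S - 5) = (-1 + D)*(-5 + S))
-1301 + I(19, m(-2)) = -1301 + (5 - (-2)*(5 - 1*(-2))/7 - 5*19 + 19*((⅐)*(-2)*(5 - 1*(-2)))) = -1301 + (5 - (-2)*(5 + 2)/7 - 95 + 19*((⅐)*(-2)*(5 + 2))) = -1301 + (5 - (-2)*7/7 - 95 + 19*((⅐)*(-2)*7)) = -1301 + (5 - 1*(-2) - 95 + 19*(-2)) = -1301 + (5 + 2 - 95 - 38) = -1301 - 126 = -1427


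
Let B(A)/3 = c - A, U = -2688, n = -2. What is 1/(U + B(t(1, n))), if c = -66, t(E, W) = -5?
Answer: -1/2871 ≈ -0.00034831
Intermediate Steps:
B(A) = -198 - 3*A (B(A) = 3*(-66 - A) = -198 - 3*A)
1/(U + B(t(1, n))) = 1/(-2688 + (-198 - 3*(-5))) = 1/(-2688 + (-198 + 15)) = 1/(-2688 - 183) = 1/(-2871) = -1/2871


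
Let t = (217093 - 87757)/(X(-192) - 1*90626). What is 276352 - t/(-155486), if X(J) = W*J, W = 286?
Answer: 1563400743948850/5657280367 ≈ 2.7635e+5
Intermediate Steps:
X(J) = 286*J
t = -64668/72769 (t = (217093 - 87757)/(286*(-192) - 1*90626) = 129336/(-54912 - 90626) = 129336/(-145538) = 129336*(-1/145538) = -64668/72769 ≈ -0.88867)
276352 - t/(-155486) = 276352 - (-64668)/(72769*(-155486)) = 276352 - (-64668)*(-1)/(72769*155486) = 276352 - 1*32334/5657280367 = 276352 - 32334/5657280367 = 1563400743948850/5657280367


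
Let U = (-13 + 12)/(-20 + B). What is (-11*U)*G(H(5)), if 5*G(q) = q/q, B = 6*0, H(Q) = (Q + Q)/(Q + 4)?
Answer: -11/100 ≈ -0.11000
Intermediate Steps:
H(Q) = 2*Q/(4 + Q) (H(Q) = (2*Q)/(4 + Q) = 2*Q/(4 + Q))
B = 0
U = 1/20 (U = (-13 + 12)/(-20 + 0) = -1/(-20) = -1*(-1/20) = 1/20 ≈ 0.050000)
G(q) = ⅕ (G(q) = (q/q)/5 = (⅕)*1 = ⅕)
(-11*U)*G(H(5)) = -11*1/20*(⅕) = -11/20*⅕ = -11/100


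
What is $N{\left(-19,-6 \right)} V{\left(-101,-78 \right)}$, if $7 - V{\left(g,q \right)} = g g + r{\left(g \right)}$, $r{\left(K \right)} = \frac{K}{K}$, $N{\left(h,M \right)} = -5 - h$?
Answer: $-142730$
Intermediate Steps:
$r{\left(K \right)} = 1$
$V{\left(g,q \right)} = 6 - g^{2}$ ($V{\left(g,q \right)} = 7 - \left(g g + 1\right) = 7 - \left(g^{2} + 1\right) = 7 - \left(1 + g^{2}\right) = 6 - g^{2}$)
$N{\left(-19,-6 \right)} V{\left(-101,-78 \right)} = \left(-5 - -19\right) \left(6 - \left(-101\right)^{2}\right) = \left(-5 + 19\right) \left(6 - 10201\right) = 14 \left(6 - 10201\right) = 14 \left(-10195\right) = -142730$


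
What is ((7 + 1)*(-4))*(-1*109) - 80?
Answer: 3408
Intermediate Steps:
((7 + 1)*(-4))*(-1*109) - 80 = (8*(-4))*(-109) - 80 = -32*(-109) - 80 = 3488 - 80 = 3408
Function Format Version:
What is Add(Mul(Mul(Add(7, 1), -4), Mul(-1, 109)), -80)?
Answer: 3408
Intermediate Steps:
Add(Mul(Mul(Add(7, 1), -4), Mul(-1, 109)), -80) = Add(Mul(Mul(8, -4), -109), -80) = Add(Mul(-32, -109), -80) = Add(3488, -80) = 3408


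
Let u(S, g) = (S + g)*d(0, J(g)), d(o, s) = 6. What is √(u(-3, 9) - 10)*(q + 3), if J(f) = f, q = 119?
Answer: 122*√26 ≈ 622.08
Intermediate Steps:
u(S, g) = 6*S + 6*g (u(S, g) = (S + g)*6 = 6*S + 6*g)
√(u(-3, 9) - 10)*(q + 3) = √((6*(-3) + 6*9) - 10)*(119 + 3) = √((-18 + 54) - 10)*122 = √(36 - 10)*122 = √26*122 = 122*√26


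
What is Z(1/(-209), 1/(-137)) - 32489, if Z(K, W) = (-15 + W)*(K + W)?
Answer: -127444571193/3922721 ≈ -32489.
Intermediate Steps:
Z(1/(-209), 1/(-137)) - 32489 = ((1/(-137))² - 15/(-209) - 15/(-137) + 1/(-209*(-137))) - 32489 = ((-1/137)² - 15*(-1/209) - 15*(-1/137) - 1/209*(-1/137)) - 32489 = (1/18769 + 15/209 + 15/137 + 1/28633) - 32489 = 711376/3922721 - 32489 = -127444571193/3922721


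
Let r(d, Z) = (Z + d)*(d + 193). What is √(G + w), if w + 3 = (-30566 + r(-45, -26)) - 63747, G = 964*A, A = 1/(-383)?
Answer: 2*I*√3844224237/383 ≈ 323.77*I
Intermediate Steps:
A = -1/383 ≈ -0.0026110
r(d, Z) = (193 + d)*(Z + d) (r(d, Z) = (Z + d)*(193 + d) = (193 + d)*(Z + d))
G = -964/383 (G = 964*(-1/383) = -964/383 ≈ -2.5170)
w = -104824 (w = -3 + ((-30566 + ((-45)² + 193*(-26) + 193*(-45) - 26*(-45))) - 63747) = -3 + ((-30566 + (2025 - 5018 - 8685 + 1170)) - 63747) = -3 + ((-30566 - 10508) - 63747) = -3 + (-41074 - 63747) = -3 - 104821 = -104824)
√(G + w) = √(-964/383 - 104824) = √(-40148556/383) = 2*I*√3844224237/383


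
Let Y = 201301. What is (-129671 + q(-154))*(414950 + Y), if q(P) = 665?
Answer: -79500076506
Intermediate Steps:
(-129671 + q(-154))*(414950 + Y) = (-129671 + 665)*(414950 + 201301) = -129006*616251 = -79500076506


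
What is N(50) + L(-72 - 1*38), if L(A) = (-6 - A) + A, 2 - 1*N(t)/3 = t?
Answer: -150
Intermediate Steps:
N(t) = 6 - 3*t
L(A) = -6
N(50) + L(-72 - 1*38) = (6 - 3*50) - 6 = (6 - 150) - 6 = -144 - 6 = -150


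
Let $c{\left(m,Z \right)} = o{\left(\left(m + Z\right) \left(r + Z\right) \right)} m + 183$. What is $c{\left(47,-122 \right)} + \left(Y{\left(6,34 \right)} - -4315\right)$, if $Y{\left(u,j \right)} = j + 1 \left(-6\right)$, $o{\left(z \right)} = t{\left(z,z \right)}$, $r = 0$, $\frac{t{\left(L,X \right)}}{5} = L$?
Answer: $2154776$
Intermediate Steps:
$t{\left(L,X \right)} = 5 L$
$o{\left(z \right)} = 5 z$
$c{\left(m,Z \right)} = 183 + 5 Z m \left(Z + m\right)$ ($c{\left(m,Z \right)} = 5 \left(m + Z\right) \left(0 + Z\right) m + 183 = 5 \left(Z + m\right) Z m + 183 = 5 Z \left(Z + m\right) m + 183 = 5 Z m \left(Z + m\right) + 183 = 183 + 5 Z m \left(Z + m\right)$)
$Y{\left(u,j \right)} = -6 + j$ ($Y{\left(u,j \right)} = j - 6 = -6 + j$)
$c{\left(47,-122 \right)} + \left(Y{\left(6,34 \right)} - -4315\right) = \left(183 + 5 \left(-122\right) 47 \left(-122 + 47\right)\right) + \left(\left(-6 + 34\right) - -4315\right) = \left(183 + 5 \left(-122\right) 47 \left(-75\right)\right) + \left(28 + 4315\right) = \left(183 + 2150250\right) + 4343 = 2150433 + 4343 = 2154776$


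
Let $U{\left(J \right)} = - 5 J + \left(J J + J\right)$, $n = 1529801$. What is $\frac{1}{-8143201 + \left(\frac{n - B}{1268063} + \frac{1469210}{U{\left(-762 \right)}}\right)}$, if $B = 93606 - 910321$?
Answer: $- \frac{370079114298}{3013626997283859247} \approx -1.228 \cdot 10^{-7}$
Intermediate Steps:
$B = -816715$
$U{\left(J \right)} = J^{2} - 4 J$ ($U{\left(J \right)} = - 5 J + \left(J^{2} + J\right) = - 5 J + \left(J + J^{2}\right) = J^{2} - 4 J$)
$\frac{1}{-8143201 + \left(\frac{n - B}{1268063} + \frac{1469210}{U{\left(-762 \right)}}\right)} = \frac{1}{-8143201 + \left(\frac{1529801 - -816715}{1268063} + \frac{1469210}{\left(-762\right) \left(-4 - 762\right)}\right)} = \frac{1}{-8143201 + \left(\left(1529801 + 816715\right) \frac{1}{1268063} + \frac{1469210}{\left(-762\right) \left(-766\right)}\right)} = \frac{1}{-8143201 + \left(2346516 \cdot \frac{1}{1268063} + \frac{1469210}{583692}\right)} = \frac{1}{-8143201 + \left(\frac{2346516}{1268063} + 1469210 \cdot \frac{1}{583692}\right)} = \frac{1}{-8143201 + \left(\frac{2346516}{1268063} + \frac{734605}{291846}\right)} = \frac{1}{-8143201 + \frac{1616346728651}{370079114298}} = \frac{1}{- \frac{3013626997283859247}{370079114298}} = - \frac{370079114298}{3013626997283859247}$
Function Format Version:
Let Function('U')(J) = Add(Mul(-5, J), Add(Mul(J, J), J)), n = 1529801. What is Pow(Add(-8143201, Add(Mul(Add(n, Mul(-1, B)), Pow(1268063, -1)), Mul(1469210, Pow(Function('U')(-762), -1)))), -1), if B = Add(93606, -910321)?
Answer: Rational(-370079114298, 3013626997283859247) ≈ -1.2280e-7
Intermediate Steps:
B = -816715
Function('U')(J) = Add(Pow(J, 2), Mul(-4, J)) (Function('U')(J) = Add(Mul(-5, J), Add(Pow(J, 2), J)) = Add(Mul(-5, J), Add(J, Pow(J, 2))) = Add(Pow(J, 2), Mul(-4, J)))
Pow(Add(-8143201, Add(Mul(Add(n, Mul(-1, B)), Pow(1268063, -1)), Mul(1469210, Pow(Function('U')(-762), -1)))), -1) = Pow(Add(-8143201, Add(Mul(Add(1529801, Mul(-1, -816715)), Pow(1268063, -1)), Mul(1469210, Pow(Mul(-762, Add(-4, -762)), -1)))), -1) = Pow(Add(-8143201, Add(Mul(Add(1529801, 816715), Rational(1, 1268063)), Mul(1469210, Pow(Mul(-762, -766), -1)))), -1) = Pow(Add(-8143201, Add(Mul(2346516, Rational(1, 1268063)), Mul(1469210, Pow(583692, -1)))), -1) = Pow(Add(-8143201, Add(Rational(2346516, 1268063), Mul(1469210, Rational(1, 583692)))), -1) = Pow(Add(-8143201, Add(Rational(2346516, 1268063), Rational(734605, 291846))), -1) = Pow(Add(-8143201, Rational(1616346728651, 370079114298)), -1) = Pow(Rational(-3013626997283859247, 370079114298), -1) = Rational(-370079114298, 3013626997283859247)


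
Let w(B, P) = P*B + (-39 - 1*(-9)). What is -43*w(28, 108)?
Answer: -128742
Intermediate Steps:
w(B, P) = -30 + B*P (w(B, P) = B*P + (-39 + 9) = B*P - 30 = -30 + B*P)
-43*w(28, 108) = -43*(-30 + 28*108) = -43*(-30 + 3024) = -43*2994 = -128742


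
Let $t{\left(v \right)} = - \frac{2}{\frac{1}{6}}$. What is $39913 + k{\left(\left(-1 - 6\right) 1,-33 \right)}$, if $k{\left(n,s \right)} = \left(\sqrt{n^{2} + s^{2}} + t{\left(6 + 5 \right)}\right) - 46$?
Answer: $39855 + \sqrt{1138} \approx 39889.0$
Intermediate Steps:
$t{\left(v \right)} = -12$ ($t{\left(v \right)} = - 2 \frac{1}{\frac{1}{6}} = \left(-2\right) 6 = -12$)
$k{\left(n,s \right)} = -58 + \sqrt{n^{2} + s^{2}}$ ($k{\left(n,s \right)} = \left(\sqrt{n^{2} + s^{2}} - 12\right) - 46 = \left(-12 + \sqrt{n^{2} + s^{2}}\right) - 46 = -58 + \sqrt{n^{2} + s^{2}}$)
$39913 + k{\left(\left(-1 - 6\right) 1,-33 \right)} = 39913 - \left(58 - \sqrt{\left(\left(-1 - 6\right) 1\right)^{2} + \left(-33\right)^{2}}\right) = 39913 - \left(58 - \sqrt{\left(\left(-7\right) 1\right)^{2} + 1089}\right) = 39913 - \left(58 - \sqrt{\left(-7\right)^{2} + 1089}\right) = 39913 - \left(58 - \sqrt{49 + 1089}\right) = 39913 - \left(58 - \sqrt{1138}\right) = 39855 + \sqrt{1138}$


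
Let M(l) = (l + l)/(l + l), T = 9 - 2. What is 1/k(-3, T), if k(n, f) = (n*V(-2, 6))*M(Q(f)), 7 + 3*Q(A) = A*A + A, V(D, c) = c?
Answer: -1/18 ≈ -0.055556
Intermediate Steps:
Q(A) = -7/3 + A/3 + A**2/3 (Q(A) = -7/3 + (A*A + A)/3 = -7/3 + (A**2 + A)/3 = -7/3 + (A + A**2)/3 = -7/3 + (A/3 + A**2/3) = -7/3 + A/3 + A**2/3)
T = 7
M(l) = 1 (M(l) = (2*l)/((2*l)) = (2*l)*(1/(2*l)) = 1)
k(n, f) = 6*n (k(n, f) = (n*6)*1 = (6*n)*1 = 6*n)
1/k(-3, T) = 1/(6*(-3)) = 1/(-18) = -1/18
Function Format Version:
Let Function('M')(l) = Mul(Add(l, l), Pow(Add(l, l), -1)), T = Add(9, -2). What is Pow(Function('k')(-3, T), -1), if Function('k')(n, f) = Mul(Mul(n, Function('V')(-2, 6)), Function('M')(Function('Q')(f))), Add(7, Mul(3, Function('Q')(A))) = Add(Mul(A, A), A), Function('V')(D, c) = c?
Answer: Rational(-1, 18) ≈ -0.055556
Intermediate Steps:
Function('Q')(A) = Add(Rational(-7, 3), Mul(Rational(1, 3), A), Mul(Rational(1, 3), Pow(A, 2))) (Function('Q')(A) = Add(Rational(-7, 3), Mul(Rational(1, 3), Add(Mul(A, A), A))) = Add(Rational(-7, 3), Mul(Rational(1, 3), Add(Pow(A, 2), A))) = Add(Rational(-7, 3), Mul(Rational(1, 3), Add(A, Pow(A, 2)))) = Add(Rational(-7, 3), Add(Mul(Rational(1, 3), A), Mul(Rational(1, 3), Pow(A, 2)))) = Add(Rational(-7, 3), Mul(Rational(1, 3), A), Mul(Rational(1, 3), Pow(A, 2))))
T = 7
Function('M')(l) = 1 (Function('M')(l) = Mul(Mul(2, l), Pow(Mul(2, l), -1)) = Mul(Mul(2, l), Mul(Rational(1, 2), Pow(l, -1))) = 1)
Function('k')(n, f) = Mul(6, n) (Function('k')(n, f) = Mul(Mul(n, 6), 1) = Mul(Mul(6, n), 1) = Mul(6, n))
Pow(Function('k')(-3, T), -1) = Pow(Mul(6, -3), -1) = Pow(-18, -1) = Rational(-1, 18)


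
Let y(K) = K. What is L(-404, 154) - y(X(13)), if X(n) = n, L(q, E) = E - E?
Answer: -13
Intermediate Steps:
L(q, E) = 0
L(-404, 154) - y(X(13)) = 0 - 1*13 = 0 - 13 = -13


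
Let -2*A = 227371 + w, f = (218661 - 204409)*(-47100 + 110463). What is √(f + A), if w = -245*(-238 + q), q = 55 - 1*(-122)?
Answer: √902928318 ≈ 30049.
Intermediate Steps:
q = 177 (q = 55 + 122 = 177)
f = 903049476 (f = 14252*63363 = 903049476)
w = 14945 (w = -245*(-238 + 177) = -245*(-61) = 14945)
A = -121158 (A = -(227371 + 14945)/2 = -½*242316 = -121158)
√(f + A) = √(903049476 - 121158) = √902928318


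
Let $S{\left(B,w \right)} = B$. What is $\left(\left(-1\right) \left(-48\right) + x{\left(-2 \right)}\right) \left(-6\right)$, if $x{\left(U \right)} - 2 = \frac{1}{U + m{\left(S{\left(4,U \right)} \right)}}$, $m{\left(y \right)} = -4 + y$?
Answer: $-297$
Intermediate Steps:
$x{\left(U \right)} = 2 + \frac{1}{U}$ ($x{\left(U \right)} = 2 + \frac{1}{U + \left(-4 + 4\right)} = 2 + \frac{1}{U + 0} = 2 + \frac{1}{U}$)
$\left(\left(-1\right) \left(-48\right) + x{\left(-2 \right)}\right) \left(-6\right) = \left(\left(-1\right) \left(-48\right) + \left(2 + \frac{1}{-2}\right)\right) \left(-6\right) = \left(48 + \left(2 - \frac{1}{2}\right)\right) \left(-6\right) = \left(48 + \frac{3}{2}\right) \left(-6\right) = \frac{99}{2} \left(-6\right) = -297$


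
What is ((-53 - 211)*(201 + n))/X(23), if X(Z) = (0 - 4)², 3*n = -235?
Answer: -2024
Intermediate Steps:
n = -235/3 (n = (⅓)*(-235) = -235/3 ≈ -78.333)
X(Z) = 16 (X(Z) = (-4)² = 16)
((-53 - 211)*(201 + n))/X(23) = ((-53 - 211)*(201 - 235/3))/16 = -264*368/3*(1/16) = -32384*1/16 = -2024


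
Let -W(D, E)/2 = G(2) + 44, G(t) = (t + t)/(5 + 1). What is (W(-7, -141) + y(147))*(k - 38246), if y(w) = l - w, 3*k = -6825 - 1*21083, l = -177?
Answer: 176881040/9 ≈ 1.9653e+7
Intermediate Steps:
G(t) = t/3 (G(t) = (2*t)/6 = (2*t)*(⅙) = t/3)
W(D, E) = -268/3 (W(D, E) = -2*((⅓)*2 + 44) = -2*(⅔ + 44) = -2*134/3 = -268/3)
k = -27908/3 (k = (-6825 - 1*21083)/3 = (-6825 - 21083)/3 = (⅓)*(-27908) = -27908/3 ≈ -9302.7)
y(w) = -177 - w
(W(-7, -141) + y(147))*(k - 38246) = (-268/3 + (-177 - 1*147))*(-27908/3 - 38246) = (-268/3 + (-177 - 147))*(-142646/3) = (-268/3 - 324)*(-142646/3) = -1240/3*(-142646/3) = 176881040/9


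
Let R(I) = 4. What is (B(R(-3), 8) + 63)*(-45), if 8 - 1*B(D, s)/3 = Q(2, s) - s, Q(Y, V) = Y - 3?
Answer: -5130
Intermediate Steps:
Q(Y, V) = -3 + Y
B(D, s) = 27 + 3*s (B(D, s) = 24 - 3*((-3 + 2) - s) = 24 - 3*(-1 - s) = 24 + (3 + 3*s) = 27 + 3*s)
(B(R(-3), 8) + 63)*(-45) = ((27 + 3*8) + 63)*(-45) = ((27 + 24) + 63)*(-45) = (51 + 63)*(-45) = 114*(-45) = -5130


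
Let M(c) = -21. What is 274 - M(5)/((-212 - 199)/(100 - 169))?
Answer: 38021/137 ≈ 277.53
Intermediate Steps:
274 - M(5)/((-212 - 199)/(100 - 169)) = 274 - (-21)/((-212 - 199)/(100 - 169)) = 274 - (-21)/((-411/(-69))) = 274 - (-21)/((-411*(-1/69))) = 274 - (-21)/137/23 = 274 - (-21)*23/137 = 274 - 1*(-483/137) = 274 + 483/137 = 38021/137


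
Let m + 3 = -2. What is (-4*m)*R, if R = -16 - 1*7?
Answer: -460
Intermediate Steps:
m = -5 (m = -3 - 2 = -5)
R = -23 (R = -16 - 7 = -23)
(-4*m)*R = -4*(-5)*(-23) = 20*(-23) = -460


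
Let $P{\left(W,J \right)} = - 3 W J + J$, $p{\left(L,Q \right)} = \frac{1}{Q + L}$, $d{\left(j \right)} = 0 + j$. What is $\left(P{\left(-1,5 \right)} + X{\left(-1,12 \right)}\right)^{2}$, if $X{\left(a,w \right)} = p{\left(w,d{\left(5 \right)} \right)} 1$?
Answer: $\frac{116281}{289} \approx 402.36$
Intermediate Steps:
$d{\left(j \right)} = j$
$p{\left(L,Q \right)} = \frac{1}{L + Q}$
$P{\left(W,J \right)} = J - 3 J W$ ($P{\left(W,J \right)} = - 3 J W + J = J - 3 J W$)
$X{\left(a,w \right)} = \frac{1}{5 + w}$ ($X{\left(a,w \right)} = \frac{1}{w + 5} \cdot 1 = \frac{1}{5 + w} 1 = \frac{1}{5 + w}$)
$\left(P{\left(-1,5 \right)} + X{\left(-1,12 \right)}\right)^{2} = \left(5 \left(1 - -3\right) + \frac{1}{5 + 12}\right)^{2} = \left(5 \left(1 + 3\right) + \frac{1}{17}\right)^{2} = \left(5 \cdot 4 + \frac{1}{17}\right)^{2} = \left(20 + \frac{1}{17}\right)^{2} = \left(\frac{341}{17}\right)^{2} = \frac{116281}{289}$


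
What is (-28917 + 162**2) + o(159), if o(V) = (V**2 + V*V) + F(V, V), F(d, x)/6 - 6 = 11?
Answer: 47991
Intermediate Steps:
F(d, x) = 102 (F(d, x) = 36 + 6*11 = 36 + 66 = 102)
o(V) = 102 + 2*V**2 (o(V) = (V**2 + V*V) + 102 = (V**2 + V**2) + 102 = 2*V**2 + 102 = 102 + 2*V**2)
(-28917 + 162**2) + o(159) = (-28917 + 162**2) + (102 + 2*159**2) = (-28917 + 26244) + (102 + 2*25281) = -2673 + (102 + 50562) = -2673 + 50664 = 47991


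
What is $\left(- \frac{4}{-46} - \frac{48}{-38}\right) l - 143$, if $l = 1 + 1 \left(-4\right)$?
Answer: $- \frac{64261}{437} \approx -147.05$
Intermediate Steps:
$l = -3$ ($l = 1 - 4 = -3$)
$\left(- \frac{4}{-46} - \frac{48}{-38}\right) l - 143 = \left(- \frac{4}{-46} - \frac{48}{-38}\right) \left(-3\right) - 143 = \left(\left(-4\right) \left(- \frac{1}{46}\right) - - \frac{24}{19}\right) \left(-3\right) - 143 = \left(\frac{2}{23} + \frac{24}{19}\right) \left(-3\right) - 143 = \frac{590}{437} \left(-3\right) - 143 = - \frac{1770}{437} - 143 = - \frac{64261}{437}$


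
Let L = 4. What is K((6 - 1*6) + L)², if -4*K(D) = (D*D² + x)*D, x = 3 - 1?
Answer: 4356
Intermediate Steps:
x = 2
K(D) = -D*(2 + D³)/4 (K(D) = -(D*D² + 2)*D/4 = -(D³ + 2)*D/4 = -(2 + D³)*D/4 = -D*(2 + D³)/4)
K((6 - 1*6) + L)² = (-((6 - 1*6) + 4)*(2 + ((6 - 1*6) + 4)³)/4)² = (-((6 - 6) + 4)*(2 + ((6 - 6) + 4)³)/4)² = (-(0 + 4)*(2 + (0 + 4)³)/4)² = (-¼*4*(2 + 4³))² = (-¼*4*(2 + 64))² = (-¼*4*66)² = (-66)² = 4356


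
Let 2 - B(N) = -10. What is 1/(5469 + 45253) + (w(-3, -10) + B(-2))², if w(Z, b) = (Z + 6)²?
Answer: 22368403/50722 ≈ 441.00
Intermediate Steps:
B(N) = 12 (B(N) = 2 - 1*(-10) = 2 + 10 = 12)
w(Z, b) = (6 + Z)²
1/(5469 + 45253) + (w(-3, -10) + B(-2))² = 1/(5469 + 45253) + ((6 - 3)² + 12)² = 1/50722 + (3² + 12)² = 1/50722 + (9 + 12)² = 1/50722 + 21² = 1/50722 + 441 = 22368403/50722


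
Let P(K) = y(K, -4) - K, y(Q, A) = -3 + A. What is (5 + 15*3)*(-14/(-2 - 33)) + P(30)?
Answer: -17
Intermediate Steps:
P(K) = -7 - K (P(K) = (-3 - 4) - K = -7 - K)
(5 + 15*3)*(-14/(-2 - 33)) + P(30) = (5 + 15*3)*(-14/(-2 - 33)) + (-7 - 1*30) = (5 + 45)*(-14/(-35)) + (-7 - 30) = 50*(-14*(-1/35)) - 37 = 50*(⅖) - 37 = 20 - 37 = -17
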